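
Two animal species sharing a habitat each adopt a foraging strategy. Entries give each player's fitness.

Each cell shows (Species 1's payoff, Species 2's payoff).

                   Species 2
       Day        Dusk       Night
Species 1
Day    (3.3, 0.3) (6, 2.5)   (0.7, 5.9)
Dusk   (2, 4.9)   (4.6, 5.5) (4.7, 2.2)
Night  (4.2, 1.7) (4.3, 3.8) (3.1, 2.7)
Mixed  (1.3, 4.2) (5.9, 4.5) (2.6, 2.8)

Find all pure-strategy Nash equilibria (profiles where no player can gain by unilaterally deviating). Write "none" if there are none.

Species 1 against Day: payoffs 3.3, 2, 4.2, 1.3 → best response Night.
Species 1 against Dusk: payoffs 6, 4.6, 4.3, 5.9 → best response Day.
Species 1 against Night: payoffs 0.7, 4.7, 3.1, 2.6 → best response Dusk.
Species 2 against Day: payoffs 0.3, 2.5, 5.9 → best response Night.
Species 2 against Dusk: payoffs 4.9, 5.5, 2.2 → best response Dusk.
Species 2 against Night: payoffs 1.7, 3.8, 2.7 → best response Dusk.
Species 2 against Mixed: payoffs 4.2, 4.5, 2.8 → best response Dusk.
No profile is a mutual best response for all players.

This game has no pure Nash equilibrium.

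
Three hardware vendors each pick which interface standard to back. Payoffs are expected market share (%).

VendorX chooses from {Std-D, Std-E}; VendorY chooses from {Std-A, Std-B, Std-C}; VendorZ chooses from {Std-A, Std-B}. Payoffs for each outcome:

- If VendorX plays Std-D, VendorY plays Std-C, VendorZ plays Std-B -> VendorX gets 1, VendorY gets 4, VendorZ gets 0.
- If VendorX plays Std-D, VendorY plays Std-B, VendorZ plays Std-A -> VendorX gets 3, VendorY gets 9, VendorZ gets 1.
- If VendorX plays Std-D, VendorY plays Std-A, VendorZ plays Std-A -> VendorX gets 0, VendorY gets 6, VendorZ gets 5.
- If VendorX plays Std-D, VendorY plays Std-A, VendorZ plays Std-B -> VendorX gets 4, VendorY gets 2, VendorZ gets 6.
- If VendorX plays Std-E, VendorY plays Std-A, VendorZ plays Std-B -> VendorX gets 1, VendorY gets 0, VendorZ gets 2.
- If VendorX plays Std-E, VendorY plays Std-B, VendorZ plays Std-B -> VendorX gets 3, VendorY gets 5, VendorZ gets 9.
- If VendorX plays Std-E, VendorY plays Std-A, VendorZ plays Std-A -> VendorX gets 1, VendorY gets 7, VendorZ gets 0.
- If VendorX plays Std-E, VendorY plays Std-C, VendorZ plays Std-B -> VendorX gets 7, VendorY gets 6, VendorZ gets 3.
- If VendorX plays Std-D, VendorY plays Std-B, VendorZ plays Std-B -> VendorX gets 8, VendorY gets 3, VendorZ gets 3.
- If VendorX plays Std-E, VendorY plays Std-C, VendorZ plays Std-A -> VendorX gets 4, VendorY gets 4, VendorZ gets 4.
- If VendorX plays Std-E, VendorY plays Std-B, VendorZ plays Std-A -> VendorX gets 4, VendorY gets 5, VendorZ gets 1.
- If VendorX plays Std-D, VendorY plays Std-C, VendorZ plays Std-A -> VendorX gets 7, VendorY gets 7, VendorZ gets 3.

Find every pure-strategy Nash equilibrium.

For each player, find the best response to each opponent profile; mutual best responses are the pure NE.
VendorX against (Std-A, Std-A): payoffs 0, 1 → best response Std-E.
VendorX against (Std-A, Std-B): payoffs 4, 1 → best response Std-D.
VendorX against (Std-B, Std-A): payoffs 3, 4 → best response Std-E.
VendorX against (Std-B, Std-B): payoffs 8, 3 → best response Std-D.
VendorX against (Std-C, Std-A): payoffs 7, 4 → best response Std-D.
VendorX against (Std-C, Std-B): payoffs 1, 7 → best response Std-E.
VendorY against (Std-D, Std-A): payoffs 6, 9, 7 → best response Std-B.
VendorY against (Std-D, Std-B): payoffs 2, 3, 4 → best response Std-C.
VendorY against (Std-E, Std-A): payoffs 7, 5, 4 → best response Std-A.
VendorY against (Std-E, Std-B): payoffs 0, 5, 6 → best response Std-C.
VendorZ against (Std-D, Std-A): payoffs 5, 6 → best response Std-B.
VendorZ against (Std-D, Std-B): payoffs 1, 3 → best response Std-B.
VendorZ against (Std-D, Std-C): payoffs 3, 0 → best response Std-A.
VendorZ against (Std-E, Std-A): payoffs 0, 2 → best response Std-B.
VendorZ against (Std-E, Std-B): payoffs 1, 9 → best response Std-B.
VendorZ against (Std-E, Std-C): payoffs 4, 3 → best response Std-A.
No profile is a mutual best response for all players.

No pure-strategy Nash equilibrium.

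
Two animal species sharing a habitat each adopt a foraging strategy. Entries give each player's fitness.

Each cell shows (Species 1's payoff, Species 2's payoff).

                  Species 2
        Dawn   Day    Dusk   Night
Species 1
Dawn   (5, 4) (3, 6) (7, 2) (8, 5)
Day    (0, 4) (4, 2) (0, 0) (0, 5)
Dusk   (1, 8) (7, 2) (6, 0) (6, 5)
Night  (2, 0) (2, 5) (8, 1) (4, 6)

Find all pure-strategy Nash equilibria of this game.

Species 1 against Dawn: payoffs 5, 0, 1, 2 → best response Dawn.
Species 1 against Day: payoffs 3, 4, 7, 2 → best response Dusk.
Species 1 against Dusk: payoffs 7, 0, 6, 8 → best response Night.
Species 1 against Night: payoffs 8, 0, 6, 4 → best response Dawn.
Species 2 against Dawn: payoffs 4, 6, 2, 5 → best response Day.
Species 2 against Day: payoffs 4, 2, 0, 5 → best response Night.
Species 2 against Dusk: payoffs 8, 2, 0, 5 → best response Dawn.
Species 2 against Night: payoffs 0, 5, 1, 6 → best response Night.
No profile is a mutual best response for all players.

No pure-strategy Nash equilibrium.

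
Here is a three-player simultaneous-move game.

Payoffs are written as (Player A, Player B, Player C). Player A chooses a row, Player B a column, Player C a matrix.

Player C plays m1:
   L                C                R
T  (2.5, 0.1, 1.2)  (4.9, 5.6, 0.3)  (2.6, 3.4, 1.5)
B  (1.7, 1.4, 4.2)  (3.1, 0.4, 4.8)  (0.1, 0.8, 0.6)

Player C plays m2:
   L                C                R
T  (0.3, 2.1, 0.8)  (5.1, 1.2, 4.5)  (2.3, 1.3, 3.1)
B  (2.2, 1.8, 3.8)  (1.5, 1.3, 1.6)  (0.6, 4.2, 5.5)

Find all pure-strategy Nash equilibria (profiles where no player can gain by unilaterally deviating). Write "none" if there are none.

Check each profile: it is a Nash equilibrium iff no player can strictly gain by switching unilaterally.
(T, L, m1): Player B can switch to C (0.1 → 5.6). Not NE.
(T, L, m2): Player A can switch to B (0.3 → 2.2). Not NE.
(T, C, m1): Player C can switch to m2 (0.3 → 4.5). Not NE.
(T, C, m2): Player B can switch to L (1.2 → 2.1). Not NE.
(T, R, m1): Player B can switch to C (3.4 → 5.6). Not NE.
(T, R, m2): Player B can switch to L (1.3 → 2.1). Not NE.
(B, L, m1): Player A can switch to T (1.7 → 2.5). Not NE.
(B, L, m2): Player B can switch to R (1.8 → 4.2). Not NE.
(The remaining 4 profiles each have a profitable deviation by the same check.)

none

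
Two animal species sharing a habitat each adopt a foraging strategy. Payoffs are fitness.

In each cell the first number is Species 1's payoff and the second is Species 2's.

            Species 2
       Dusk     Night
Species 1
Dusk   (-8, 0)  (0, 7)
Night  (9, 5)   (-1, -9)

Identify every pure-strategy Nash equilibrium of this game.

(Dusk, Dusk): Species 1 can switch to Night (-8 → 9). Not NE.
(Dusk, Night): Species 1 gets 0, best alternative -1; Species 2 gets 7, best alternative 0. No profitable deviation — NE.
(Night, Dusk): Species 1 gets 9, best alternative -8; Species 2 gets 5, best alternative -9. No profitable deviation — NE.
(Night, Night): Species 1 can switch to Dusk (-1 → 0). Not NE.

(Dusk, Night) and (Night, Dusk)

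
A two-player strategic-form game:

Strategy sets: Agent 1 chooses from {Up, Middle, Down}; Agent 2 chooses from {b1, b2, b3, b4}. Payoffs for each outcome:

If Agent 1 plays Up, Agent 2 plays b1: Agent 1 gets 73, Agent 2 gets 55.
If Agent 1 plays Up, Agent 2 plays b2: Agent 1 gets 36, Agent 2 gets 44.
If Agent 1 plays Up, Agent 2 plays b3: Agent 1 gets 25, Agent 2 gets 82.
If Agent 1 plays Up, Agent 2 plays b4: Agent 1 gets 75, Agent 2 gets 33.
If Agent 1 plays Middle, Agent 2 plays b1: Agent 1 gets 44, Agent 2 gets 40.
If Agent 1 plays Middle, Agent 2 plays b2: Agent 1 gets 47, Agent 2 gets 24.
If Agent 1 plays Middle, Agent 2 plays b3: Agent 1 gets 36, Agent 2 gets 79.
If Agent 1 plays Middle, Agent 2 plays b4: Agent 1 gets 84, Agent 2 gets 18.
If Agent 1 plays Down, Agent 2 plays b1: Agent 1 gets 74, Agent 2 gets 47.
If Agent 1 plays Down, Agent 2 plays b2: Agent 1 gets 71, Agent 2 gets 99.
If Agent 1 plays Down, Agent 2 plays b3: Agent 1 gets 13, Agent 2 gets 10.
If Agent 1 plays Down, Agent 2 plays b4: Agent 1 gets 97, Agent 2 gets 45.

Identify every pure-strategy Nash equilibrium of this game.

Mark each player's best response to every combination of opponents' strategies; a profile where every player is best-responding is a pure Nash equilibrium.
Agent 1 against b1: payoffs 73, 44, 74 → best response Down.
Agent 1 against b2: payoffs 36, 47, 71 → best response Down.
Agent 1 against b3: payoffs 25, 36, 13 → best response Middle.
Agent 1 against b4: payoffs 75, 84, 97 → best response Down.
Agent 2 against Up: payoffs 55, 44, 82, 33 → best response b3.
Agent 2 against Middle: payoffs 40, 24, 79, 18 → best response b3.
Agent 2 against Down: payoffs 47, 99, 10, 45 → best response b2.
Mutual best responses: (Middle, b3); (Down, b2).

Pure-strategy Nash equilibria: (Middle, b3), (Down, b2)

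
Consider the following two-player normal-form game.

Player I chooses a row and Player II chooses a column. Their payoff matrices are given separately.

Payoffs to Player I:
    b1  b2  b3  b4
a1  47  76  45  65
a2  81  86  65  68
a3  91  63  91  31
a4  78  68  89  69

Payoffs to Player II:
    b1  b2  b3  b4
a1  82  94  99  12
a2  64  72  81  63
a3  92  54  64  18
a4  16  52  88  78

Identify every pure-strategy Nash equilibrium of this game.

(a3, b1)

(a1, b1): Player I can switch to a2 (47 → 81). Not NE.
(a1, b2): Player I can switch to a2 (76 → 86). Not NE.
(a1, b3): Player I can switch to a2 (45 → 65). Not NE.
(a1, b4): Player I can switch to a2 (65 → 68). Not NE.
(a2, b1): Player I can switch to a3 (81 → 91). Not NE.
(a2, b2): Player II can switch to b3 (72 → 81). Not NE.
(a3, b1): Player I gets 91, best alternative 81; Player II gets 92, best alternative 64. No profitable deviation — NE.
(The remaining 9 profiles each have a profitable deviation by the same check.)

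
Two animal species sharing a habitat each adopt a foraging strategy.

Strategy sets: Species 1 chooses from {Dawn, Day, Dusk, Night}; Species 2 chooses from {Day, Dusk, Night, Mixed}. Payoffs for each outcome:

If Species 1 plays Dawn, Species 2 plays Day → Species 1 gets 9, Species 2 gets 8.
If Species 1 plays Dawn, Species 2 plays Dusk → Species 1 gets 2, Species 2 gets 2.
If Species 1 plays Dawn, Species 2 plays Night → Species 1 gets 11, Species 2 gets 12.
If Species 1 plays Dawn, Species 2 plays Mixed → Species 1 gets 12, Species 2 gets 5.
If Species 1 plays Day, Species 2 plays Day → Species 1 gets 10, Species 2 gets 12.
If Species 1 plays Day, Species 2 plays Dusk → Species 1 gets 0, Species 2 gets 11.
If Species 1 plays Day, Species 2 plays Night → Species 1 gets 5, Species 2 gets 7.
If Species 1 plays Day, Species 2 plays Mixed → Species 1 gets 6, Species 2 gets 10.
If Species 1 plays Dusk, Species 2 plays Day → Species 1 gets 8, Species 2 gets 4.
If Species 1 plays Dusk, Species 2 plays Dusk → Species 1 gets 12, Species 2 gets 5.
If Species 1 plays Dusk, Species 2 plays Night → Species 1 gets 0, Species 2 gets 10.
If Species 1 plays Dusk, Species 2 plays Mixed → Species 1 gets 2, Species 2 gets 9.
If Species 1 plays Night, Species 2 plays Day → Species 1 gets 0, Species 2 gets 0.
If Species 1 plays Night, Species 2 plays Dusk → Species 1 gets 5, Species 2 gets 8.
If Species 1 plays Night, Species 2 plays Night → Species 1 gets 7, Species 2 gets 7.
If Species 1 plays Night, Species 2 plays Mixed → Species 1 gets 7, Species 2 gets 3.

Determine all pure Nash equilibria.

The pure Nash equilibria are (Dawn, Night), (Day, Day).

Species 1 against Day: payoffs 9, 10, 8, 0 → best response Day.
Species 1 against Dusk: payoffs 2, 0, 12, 5 → best response Dusk.
Species 1 against Night: payoffs 11, 5, 0, 7 → best response Dawn.
Species 1 against Mixed: payoffs 12, 6, 2, 7 → best response Dawn.
Species 2 against Dawn: payoffs 8, 2, 12, 5 → best response Night.
Species 2 against Day: payoffs 12, 11, 7, 10 → best response Day.
Species 2 against Dusk: payoffs 4, 5, 10, 9 → best response Night.
Species 2 against Night: payoffs 0, 8, 7, 3 → best response Dusk.
Mutual best responses: (Dawn, Night); (Day, Day).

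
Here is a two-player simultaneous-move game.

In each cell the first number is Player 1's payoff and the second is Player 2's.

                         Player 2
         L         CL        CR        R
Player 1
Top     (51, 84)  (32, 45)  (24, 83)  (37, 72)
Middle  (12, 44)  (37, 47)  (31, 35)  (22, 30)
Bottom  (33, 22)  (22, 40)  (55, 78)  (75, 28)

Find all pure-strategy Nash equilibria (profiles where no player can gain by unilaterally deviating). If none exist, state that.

Pure-strategy Nash equilibria: (Top, L); (Middle, CL); (Bottom, CR)

Player 1 against L: payoffs 51, 12, 33 → best response Top.
Player 1 against CL: payoffs 32, 37, 22 → best response Middle.
Player 1 against CR: payoffs 24, 31, 55 → best response Bottom.
Player 1 against R: payoffs 37, 22, 75 → best response Bottom.
Player 2 against Top: payoffs 84, 45, 83, 72 → best response L.
Player 2 against Middle: payoffs 44, 47, 35, 30 → best response CL.
Player 2 against Bottom: payoffs 22, 40, 78, 28 → best response CR.
Mutual best responses: (Top, L); (Middle, CL); (Bottom, CR).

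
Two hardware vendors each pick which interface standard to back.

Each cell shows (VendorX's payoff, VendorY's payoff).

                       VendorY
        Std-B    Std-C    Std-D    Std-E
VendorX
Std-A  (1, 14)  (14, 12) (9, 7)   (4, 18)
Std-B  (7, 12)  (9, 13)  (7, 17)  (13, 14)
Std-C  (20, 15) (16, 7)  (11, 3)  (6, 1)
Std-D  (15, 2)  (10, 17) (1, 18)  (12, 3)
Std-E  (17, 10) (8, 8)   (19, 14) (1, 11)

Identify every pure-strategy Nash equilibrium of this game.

VendorX against Std-B: payoffs 1, 7, 20, 15, 17 → best response Std-C.
VendorX against Std-C: payoffs 14, 9, 16, 10, 8 → best response Std-C.
VendorX against Std-D: payoffs 9, 7, 11, 1, 19 → best response Std-E.
VendorX against Std-E: payoffs 4, 13, 6, 12, 1 → best response Std-B.
VendorY against Std-A: payoffs 14, 12, 7, 18 → best response Std-E.
VendorY against Std-B: payoffs 12, 13, 17, 14 → best response Std-D.
VendorY against Std-C: payoffs 15, 7, 3, 1 → best response Std-B.
VendorY against Std-D: payoffs 2, 17, 18, 3 → best response Std-D.
VendorY against Std-E: payoffs 10, 8, 14, 11 → best response Std-D.
Mutual best responses: (Std-C, Std-B); (Std-E, Std-D).

(Std-C, Std-B); (Std-E, Std-D)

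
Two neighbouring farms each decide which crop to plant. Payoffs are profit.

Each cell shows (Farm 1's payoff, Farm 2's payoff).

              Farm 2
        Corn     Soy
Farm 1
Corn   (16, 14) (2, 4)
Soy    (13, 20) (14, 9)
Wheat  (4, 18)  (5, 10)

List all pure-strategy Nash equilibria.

Pure NE: (Corn, Corn)

Mark each player's best response to every combination of opponents' strategies; a profile where every player is best-responding is a pure Nash equilibrium.
Farm 1 against Corn: payoffs 16, 13, 4 → best response Corn.
Farm 1 against Soy: payoffs 2, 14, 5 → best response Soy.
Farm 2 against Corn: payoffs 14, 4 → best response Corn.
Farm 2 against Soy: payoffs 20, 9 → best response Corn.
Farm 2 against Wheat: payoffs 18, 10 → best response Corn.
Mutual best responses: (Corn, Corn).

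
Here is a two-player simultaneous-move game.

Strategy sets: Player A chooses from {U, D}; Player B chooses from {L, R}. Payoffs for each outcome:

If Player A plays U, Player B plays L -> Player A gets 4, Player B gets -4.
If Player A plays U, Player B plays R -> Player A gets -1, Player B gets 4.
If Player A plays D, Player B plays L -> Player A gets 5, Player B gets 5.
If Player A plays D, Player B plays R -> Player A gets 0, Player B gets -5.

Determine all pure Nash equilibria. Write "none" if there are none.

Player A against L: payoffs 4, 5 → best response D.
Player A against R: payoffs -1, 0 → best response D.
Player B against U: payoffs -4, 4 → best response R.
Player B against D: payoffs 5, -5 → best response L.
Mutual best responses: (D, L).

Pure NE: (D, L)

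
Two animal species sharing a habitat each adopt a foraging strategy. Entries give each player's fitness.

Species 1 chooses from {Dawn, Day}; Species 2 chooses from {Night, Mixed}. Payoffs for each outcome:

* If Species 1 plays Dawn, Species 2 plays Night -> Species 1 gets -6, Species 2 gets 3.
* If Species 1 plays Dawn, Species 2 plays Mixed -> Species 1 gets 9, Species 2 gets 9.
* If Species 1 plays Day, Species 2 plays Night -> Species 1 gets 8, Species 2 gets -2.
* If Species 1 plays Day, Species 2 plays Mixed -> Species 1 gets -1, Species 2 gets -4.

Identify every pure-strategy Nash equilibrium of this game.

Species 1 against Night: payoffs -6, 8 → best response Day.
Species 1 against Mixed: payoffs 9, -1 → best response Dawn.
Species 2 against Dawn: payoffs 3, 9 → best response Mixed.
Species 2 against Day: payoffs -2, -4 → best response Night.
Mutual best responses: (Dawn, Mixed); (Day, Night).

The pure Nash equilibria are (Dawn, Mixed), (Day, Night).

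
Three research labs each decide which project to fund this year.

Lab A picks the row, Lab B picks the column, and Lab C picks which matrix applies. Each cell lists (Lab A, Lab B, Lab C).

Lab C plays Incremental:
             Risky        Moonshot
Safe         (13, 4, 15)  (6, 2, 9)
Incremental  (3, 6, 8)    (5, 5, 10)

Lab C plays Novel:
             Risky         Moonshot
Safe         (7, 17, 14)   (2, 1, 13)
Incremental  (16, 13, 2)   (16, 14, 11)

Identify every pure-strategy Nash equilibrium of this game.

The pure Nash equilibria are (Safe, Risky, Incremental), (Incremental, Moonshot, Novel).

Lab A against (Risky, Incremental): payoffs 13, 3 → best response Safe.
Lab A against (Risky, Novel): payoffs 7, 16 → best response Incremental.
Lab A against (Moonshot, Incremental): payoffs 6, 5 → best response Safe.
Lab A against (Moonshot, Novel): payoffs 2, 16 → best response Incremental.
Lab B against (Safe, Incremental): payoffs 4, 2 → best response Risky.
Lab B against (Safe, Novel): payoffs 17, 1 → best response Risky.
Lab B against (Incremental, Incremental): payoffs 6, 5 → best response Risky.
Lab B against (Incremental, Novel): payoffs 13, 14 → best response Moonshot.
Lab C against (Safe, Risky): payoffs 15, 14 → best response Incremental.
Lab C against (Safe, Moonshot): payoffs 9, 13 → best response Novel.
Lab C against (Incremental, Risky): payoffs 8, 2 → best response Incremental.
Lab C against (Incremental, Moonshot): payoffs 10, 11 → best response Novel.
Mutual best responses: (Safe, Risky, Incremental); (Incremental, Moonshot, Novel).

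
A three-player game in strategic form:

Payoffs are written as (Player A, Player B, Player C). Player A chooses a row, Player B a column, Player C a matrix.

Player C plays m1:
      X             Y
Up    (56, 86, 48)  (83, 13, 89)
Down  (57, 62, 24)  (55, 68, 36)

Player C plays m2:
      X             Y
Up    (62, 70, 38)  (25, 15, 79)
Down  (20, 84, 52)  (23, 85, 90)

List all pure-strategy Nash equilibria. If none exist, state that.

No pure-strategy Nash equilibrium.

Check each profile: it is a Nash equilibrium iff no player can strictly gain by switching unilaterally.
(Up, X, m1): Player A can switch to Down (56 → 57). Not NE.
(Up, X, m2): Player C can switch to m1 (38 → 48). Not NE.
(Up, Y, m1): Player B can switch to X (13 → 86). Not NE.
(Up, Y, m2): Player B can switch to X (15 → 70). Not NE.
(Down, X, m1): Player B can switch to Y (62 → 68). Not NE.
(Down, X, m2): Player A can switch to Up (20 → 62). Not NE.
(Down, Y, m1): Player A can switch to Up (55 → 83). Not NE.
(Down, Y, m2): Player A can switch to Up (23 → 25). Not NE.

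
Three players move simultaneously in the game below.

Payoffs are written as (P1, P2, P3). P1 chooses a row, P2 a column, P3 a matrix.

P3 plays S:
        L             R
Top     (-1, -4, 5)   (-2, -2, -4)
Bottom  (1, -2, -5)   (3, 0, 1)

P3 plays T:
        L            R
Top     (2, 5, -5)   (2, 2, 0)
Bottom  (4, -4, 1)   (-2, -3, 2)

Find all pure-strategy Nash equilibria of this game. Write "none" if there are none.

There is no pure-strategy Nash equilibrium.

For each strategy profile, look for a profitable unilateral deviation.
(Top, L, S): P1 can switch to Bottom (-1 → 1). Not NE.
(Top, L, T): P1 can switch to Bottom (2 → 4). Not NE.
(Top, R, S): P1 can switch to Bottom (-2 → 3). Not NE.
(Top, R, T): P2 can switch to L (2 → 5). Not NE.
(Bottom, L, S): P2 can switch to R (-2 → 0). Not NE.
(Bottom, L, T): P2 can switch to R (-4 → -3). Not NE.
(Bottom, R, S): P3 can switch to T (1 → 2). Not NE.
(Bottom, R, T): P1 can switch to Top (-2 → 2). Not NE.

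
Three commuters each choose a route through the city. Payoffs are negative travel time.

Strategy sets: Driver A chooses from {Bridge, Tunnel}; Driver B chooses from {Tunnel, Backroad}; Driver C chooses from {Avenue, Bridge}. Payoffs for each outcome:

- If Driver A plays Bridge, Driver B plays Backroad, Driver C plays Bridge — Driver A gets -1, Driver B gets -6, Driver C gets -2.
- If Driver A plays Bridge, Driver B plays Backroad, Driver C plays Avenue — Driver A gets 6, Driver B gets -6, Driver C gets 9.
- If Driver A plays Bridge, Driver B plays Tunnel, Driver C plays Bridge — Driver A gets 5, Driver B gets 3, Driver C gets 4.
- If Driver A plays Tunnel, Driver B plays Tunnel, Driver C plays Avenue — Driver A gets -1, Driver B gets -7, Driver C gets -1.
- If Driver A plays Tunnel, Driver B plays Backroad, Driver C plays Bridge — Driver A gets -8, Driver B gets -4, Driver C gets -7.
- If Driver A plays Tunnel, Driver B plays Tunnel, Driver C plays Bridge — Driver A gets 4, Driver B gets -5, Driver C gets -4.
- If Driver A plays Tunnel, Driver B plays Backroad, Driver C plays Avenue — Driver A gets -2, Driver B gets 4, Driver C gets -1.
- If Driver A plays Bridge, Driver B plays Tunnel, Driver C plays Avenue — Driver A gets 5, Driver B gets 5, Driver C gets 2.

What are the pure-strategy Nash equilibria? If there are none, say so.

Driver A against (Tunnel, Avenue): payoffs 5, -1 → best response Bridge.
Driver A against (Tunnel, Bridge): payoffs 5, 4 → best response Bridge.
Driver A against (Backroad, Avenue): payoffs 6, -2 → best response Bridge.
Driver A against (Backroad, Bridge): payoffs -1, -8 → best response Bridge.
Driver B against (Bridge, Avenue): payoffs 5, -6 → best response Tunnel.
Driver B against (Bridge, Bridge): payoffs 3, -6 → best response Tunnel.
Driver B against (Tunnel, Avenue): payoffs -7, 4 → best response Backroad.
Driver B against (Tunnel, Bridge): payoffs -5, -4 → best response Backroad.
Driver C against (Bridge, Tunnel): payoffs 2, 4 → best response Bridge.
Driver C against (Bridge, Backroad): payoffs 9, -2 → best response Avenue.
Driver C against (Tunnel, Tunnel): payoffs -1, -4 → best response Avenue.
Driver C against (Tunnel, Backroad): payoffs -1, -7 → best response Avenue.
Mutual best responses: (Bridge, Tunnel, Bridge).

(Bridge, Tunnel, Bridge)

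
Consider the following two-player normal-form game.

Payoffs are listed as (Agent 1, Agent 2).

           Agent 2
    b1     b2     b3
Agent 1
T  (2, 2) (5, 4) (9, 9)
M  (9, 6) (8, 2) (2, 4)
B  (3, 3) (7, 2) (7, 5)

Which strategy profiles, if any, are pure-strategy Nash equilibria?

Pure-strategy Nash equilibria: (T, b3); (M, b1)

Agent 1 against b1: payoffs 2, 9, 3 → best response M.
Agent 1 against b2: payoffs 5, 8, 7 → best response M.
Agent 1 against b3: payoffs 9, 2, 7 → best response T.
Agent 2 against T: payoffs 2, 4, 9 → best response b3.
Agent 2 against M: payoffs 6, 2, 4 → best response b1.
Agent 2 against B: payoffs 3, 2, 5 → best response b3.
Mutual best responses: (T, b3); (M, b1).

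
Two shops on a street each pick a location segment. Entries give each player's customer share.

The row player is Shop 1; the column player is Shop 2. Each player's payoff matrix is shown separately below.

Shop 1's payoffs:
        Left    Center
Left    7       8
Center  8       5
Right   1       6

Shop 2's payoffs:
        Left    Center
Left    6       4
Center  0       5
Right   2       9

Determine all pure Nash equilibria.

(Left, Left): Shop 1 can switch to Center (7 → 8). Not NE.
(Left, Center): Shop 2 can switch to Left (4 → 6). Not NE.
(Center, Left): Shop 2 can switch to Center (0 → 5). Not NE.
(Center, Center): Shop 1 can switch to Left (5 → 8). Not NE.
(Right, Left): Shop 1 can switch to Left (1 → 7). Not NE.
(Right, Center): Shop 1 can switch to Left (6 → 8). Not NE.

This game has no pure Nash equilibrium.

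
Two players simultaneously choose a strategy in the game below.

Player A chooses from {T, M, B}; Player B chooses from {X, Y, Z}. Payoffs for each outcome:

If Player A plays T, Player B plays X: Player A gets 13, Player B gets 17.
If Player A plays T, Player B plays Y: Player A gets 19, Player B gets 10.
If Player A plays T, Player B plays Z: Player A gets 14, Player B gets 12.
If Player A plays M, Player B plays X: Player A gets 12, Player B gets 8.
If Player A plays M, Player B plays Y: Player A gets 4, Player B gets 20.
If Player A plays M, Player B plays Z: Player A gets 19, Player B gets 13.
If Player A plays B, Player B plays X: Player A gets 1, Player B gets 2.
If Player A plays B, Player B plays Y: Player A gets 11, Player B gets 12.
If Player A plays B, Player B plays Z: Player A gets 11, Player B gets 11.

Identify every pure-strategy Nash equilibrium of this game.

Pure NE: (T, X)

For each player, find the best response to each opponent profile; mutual best responses are the pure NE.
Player A against X: payoffs 13, 12, 1 → best response T.
Player A against Y: payoffs 19, 4, 11 → best response T.
Player A against Z: payoffs 14, 19, 11 → best response M.
Player B against T: payoffs 17, 10, 12 → best response X.
Player B against M: payoffs 8, 20, 13 → best response Y.
Player B against B: payoffs 2, 12, 11 → best response Y.
Mutual best responses: (T, X).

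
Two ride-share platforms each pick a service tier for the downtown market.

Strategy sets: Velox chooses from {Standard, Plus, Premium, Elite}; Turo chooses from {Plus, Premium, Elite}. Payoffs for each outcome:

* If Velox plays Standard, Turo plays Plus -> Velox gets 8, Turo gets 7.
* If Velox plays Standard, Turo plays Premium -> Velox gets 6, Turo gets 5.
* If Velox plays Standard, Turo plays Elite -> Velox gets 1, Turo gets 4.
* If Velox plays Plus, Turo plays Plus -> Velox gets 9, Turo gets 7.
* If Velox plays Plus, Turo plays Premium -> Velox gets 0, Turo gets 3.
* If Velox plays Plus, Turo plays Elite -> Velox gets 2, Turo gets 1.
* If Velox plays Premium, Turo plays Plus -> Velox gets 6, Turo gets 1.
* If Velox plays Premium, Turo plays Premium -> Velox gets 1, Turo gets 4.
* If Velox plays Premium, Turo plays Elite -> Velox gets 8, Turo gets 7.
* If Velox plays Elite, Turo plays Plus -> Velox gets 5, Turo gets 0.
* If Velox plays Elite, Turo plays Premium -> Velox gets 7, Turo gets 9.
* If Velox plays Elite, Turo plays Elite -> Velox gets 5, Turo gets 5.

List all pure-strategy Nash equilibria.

The pure Nash equilibria are (Plus, Plus) and (Premium, Elite) and (Elite, Premium).

(Standard, Plus): Velox can switch to Plus (8 → 9). Not NE.
(Standard, Premium): Velox can switch to Elite (6 → 7). Not NE.
(Standard, Elite): Velox can switch to Plus (1 → 2). Not NE.
(Plus, Plus): Velox gets 9, best alternative 8; Turo gets 7, best alternative 3. No profitable deviation — NE.
(Plus, Premium): Velox can switch to Standard (0 → 6). Not NE.
(Plus, Elite): Velox can switch to Premium (2 → 8). Not NE.
(Premium, Plus): Velox can switch to Standard (6 → 8). Not NE.
(Premium, Premium): Velox can switch to Standard (1 → 6). Not NE.
(Premium, Elite): Velox gets 8, best alternative 5; Turo gets 7, best alternative 4. No profitable deviation — NE.
(Elite, Plus): Velox can switch to Standard (5 → 8). Not NE.
(Elite, Premium): Velox gets 7, best alternative 6; Turo gets 9, best alternative 5. No profitable deviation — NE.
(Elite, Elite): Velox can switch to Premium (5 → 8). Not NE.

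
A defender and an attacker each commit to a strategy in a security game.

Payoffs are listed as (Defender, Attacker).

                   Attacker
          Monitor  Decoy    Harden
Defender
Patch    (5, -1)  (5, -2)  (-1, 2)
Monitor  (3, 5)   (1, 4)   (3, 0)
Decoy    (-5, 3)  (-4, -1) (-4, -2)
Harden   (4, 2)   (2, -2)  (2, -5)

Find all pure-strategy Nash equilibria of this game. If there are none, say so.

Defender against Monitor: payoffs 5, 3, -5, 4 → best response Patch.
Defender against Decoy: payoffs 5, 1, -4, 2 → best response Patch.
Defender against Harden: payoffs -1, 3, -4, 2 → best response Monitor.
Attacker against Patch: payoffs -1, -2, 2 → best response Harden.
Attacker against Monitor: payoffs 5, 4, 0 → best response Monitor.
Attacker against Decoy: payoffs 3, -1, -2 → best response Monitor.
Attacker against Harden: payoffs 2, -2, -5 → best response Monitor.
No profile is a mutual best response for all players.

none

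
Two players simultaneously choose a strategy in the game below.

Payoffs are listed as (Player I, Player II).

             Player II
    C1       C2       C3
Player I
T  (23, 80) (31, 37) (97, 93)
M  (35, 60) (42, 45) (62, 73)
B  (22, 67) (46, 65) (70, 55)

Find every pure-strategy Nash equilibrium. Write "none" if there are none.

(T, C3)

For each player, find the best response to each opponent profile; mutual best responses are the pure NE.
Player I against C1: payoffs 23, 35, 22 → best response M.
Player I against C2: payoffs 31, 42, 46 → best response B.
Player I against C3: payoffs 97, 62, 70 → best response T.
Player II against T: payoffs 80, 37, 93 → best response C3.
Player II against M: payoffs 60, 45, 73 → best response C3.
Player II against B: payoffs 67, 65, 55 → best response C1.
Mutual best responses: (T, C3).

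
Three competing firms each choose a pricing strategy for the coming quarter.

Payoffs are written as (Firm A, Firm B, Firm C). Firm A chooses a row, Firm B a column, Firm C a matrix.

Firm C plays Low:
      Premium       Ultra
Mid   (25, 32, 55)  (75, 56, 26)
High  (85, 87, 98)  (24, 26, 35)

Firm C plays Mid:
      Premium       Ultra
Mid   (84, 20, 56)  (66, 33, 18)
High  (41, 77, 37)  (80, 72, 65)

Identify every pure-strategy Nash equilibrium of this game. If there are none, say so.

The pure Nash equilibria are (Mid, Ultra, Low), (High, Premium, Low).

Mark each player's best response to every combination of opponents' strategies; a profile where every player is best-responding is a pure Nash equilibrium.
Firm A against (Premium, Low): payoffs 25, 85 → best response High.
Firm A against (Premium, Mid): payoffs 84, 41 → best response Mid.
Firm A against (Ultra, Low): payoffs 75, 24 → best response Mid.
Firm A against (Ultra, Mid): payoffs 66, 80 → best response High.
Firm B against (Mid, Low): payoffs 32, 56 → best response Ultra.
Firm B against (Mid, Mid): payoffs 20, 33 → best response Ultra.
Firm B against (High, Low): payoffs 87, 26 → best response Premium.
Firm B against (High, Mid): payoffs 77, 72 → best response Premium.
Firm C against (Mid, Premium): payoffs 55, 56 → best response Mid.
Firm C against (Mid, Ultra): payoffs 26, 18 → best response Low.
Firm C against (High, Premium): payoffs 98, 37 → best response Low.
Firm C against (High, Ultra): payoffs 35, 65 → best response Mid.
Mutual best responses: (Mid, Ultra, Low); (High, Premium, Low).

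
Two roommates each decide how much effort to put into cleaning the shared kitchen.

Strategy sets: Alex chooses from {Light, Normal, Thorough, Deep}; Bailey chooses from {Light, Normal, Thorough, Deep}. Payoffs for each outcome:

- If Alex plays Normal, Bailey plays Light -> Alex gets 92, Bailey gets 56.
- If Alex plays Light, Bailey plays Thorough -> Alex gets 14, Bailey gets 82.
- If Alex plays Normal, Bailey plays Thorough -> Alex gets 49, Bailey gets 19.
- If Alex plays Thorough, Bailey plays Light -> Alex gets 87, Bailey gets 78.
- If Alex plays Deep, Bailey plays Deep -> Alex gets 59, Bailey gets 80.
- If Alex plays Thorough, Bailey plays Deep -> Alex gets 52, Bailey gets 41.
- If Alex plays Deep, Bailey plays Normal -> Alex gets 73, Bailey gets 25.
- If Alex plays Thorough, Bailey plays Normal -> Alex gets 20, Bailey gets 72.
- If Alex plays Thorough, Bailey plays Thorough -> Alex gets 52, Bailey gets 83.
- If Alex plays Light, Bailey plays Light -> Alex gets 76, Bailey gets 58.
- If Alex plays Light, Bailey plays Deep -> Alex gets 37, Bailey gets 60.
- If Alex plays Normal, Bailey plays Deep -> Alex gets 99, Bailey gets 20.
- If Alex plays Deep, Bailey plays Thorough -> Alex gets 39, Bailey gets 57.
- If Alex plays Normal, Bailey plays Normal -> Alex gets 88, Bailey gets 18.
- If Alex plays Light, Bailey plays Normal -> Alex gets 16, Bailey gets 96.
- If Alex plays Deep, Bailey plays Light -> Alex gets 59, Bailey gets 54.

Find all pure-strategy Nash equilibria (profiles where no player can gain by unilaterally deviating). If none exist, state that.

(Normal, Light); (Thorough, Thorough)

(Light, Light): Alex can switch to Normal (76 → 92). Not NE.
(Light, Normal): Alex can switch to Normal (16 → 88). Not NE.
(Light, Thorough): Alex can switch to Normal (14 → 49). Not NE.
(Light, Deep): Alex can switch to Normal (37 → 99). Not NE.
(Normal, Light): Alex gets 92, best alternative 87; Bailey gets 56, best alternative 20. No profitable deviation — NE.
(Normal, Normal): Bailey can switch to Light (18 → 56). Not NE.
(Normal, Thorough): Alex can switch to Thorough (49 → 52). Not NE.
(Thorough, Thorough): Alex gets 52, best alternative 49; Bailey gets 83, best alternative 78. No profitable deviation — NE.
(The remaining 8 profiles each have a profitable deviation by the same check.)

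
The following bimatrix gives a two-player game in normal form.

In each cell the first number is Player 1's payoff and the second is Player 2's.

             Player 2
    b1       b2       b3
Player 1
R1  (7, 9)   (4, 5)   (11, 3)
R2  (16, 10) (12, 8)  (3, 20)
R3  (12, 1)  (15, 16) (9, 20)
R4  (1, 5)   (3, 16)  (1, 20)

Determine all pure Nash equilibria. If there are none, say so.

Player 1 against b1: payoffs 7, 16, 12, 1 → best response R2.
Player 1 against b2: payoffs 4, 12, 15, 3 → best response R3.
Player 1 against b3: payoffs 11, 3, 9, 1 → best response R1.
Player 2 against R1: payoffs 9, 5, 3 → best response b1.
Player 2 against R2: payoffs 10, 8, 20 → best response b3.
Player 2 against R3: payoffs 1, 16, 20 → best response b3.
Player 2 against R4: payoffs 5, 16, 20 → best response b3.
No profile is a mutual best response for all players.

There is no pure-strategy Nash equilibrium.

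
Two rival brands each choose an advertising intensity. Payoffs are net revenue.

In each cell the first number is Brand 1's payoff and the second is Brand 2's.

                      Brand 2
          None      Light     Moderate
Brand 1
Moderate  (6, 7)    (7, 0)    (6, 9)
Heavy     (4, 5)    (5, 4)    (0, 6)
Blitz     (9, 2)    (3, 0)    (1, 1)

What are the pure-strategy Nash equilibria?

(Moderate, Moderate), (Blitz, None)

(Moderate, None): Brand 1 can switch to Blitz (6 → 9). Not NE.
(Moderate, Light): Brand 2 can switch to None (0 → 7). Not NE.
(Moderate, Moderate): Brand 1 gets 6, best alternative 1; Brand 2 gets 9, best alternative 7. No profitable deviation — NE.
(Heavy, None): Brand 1 can switch to Moderate (4 → 6). Not NE.
(Heavy, Light): Brand 1 can switch to Moderate (5 → 7). Not NE.
(Heavy, Moderate): Brand 1 can switch to Moderate (0 → 6). Not NE.
(Blitz, None): Brand 1 gets 9, best alternative 6; Brand 2 gets 2, best alternative 1. No profitable deviation — NE.
(Blitz, Light): Brand 1 can switch to Moderate (3 → 7). Not NE.
(Blitz, Moderate): Brand 1 can switch to Moderate (1 → 6). Not NE.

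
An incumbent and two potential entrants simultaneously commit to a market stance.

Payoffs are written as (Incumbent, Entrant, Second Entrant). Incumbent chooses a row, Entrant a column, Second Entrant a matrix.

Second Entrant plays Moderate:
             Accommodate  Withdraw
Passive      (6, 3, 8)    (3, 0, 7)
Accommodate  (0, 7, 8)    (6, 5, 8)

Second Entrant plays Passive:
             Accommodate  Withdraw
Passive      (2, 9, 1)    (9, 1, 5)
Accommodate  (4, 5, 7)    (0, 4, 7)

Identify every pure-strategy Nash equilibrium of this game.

(Passive, Accommodate, Moderate): Incumbent gets 6, best alternative 0; Entrant gets 3, best alternative 0; Second Entrant gets 8, best alternative 1. No profitable deviation — NE.
(Passive, Accommodate, Passive): Incumbent can switch to Accommodate (2 → 4). Not NE.
(Passive, Withdraw, Moderate): Incumbent can switch to Accommodate (3 → 6). Not NE.
(Passive, Withdraw, Passive): Entrant can switch to Accommodate (1 → 9). Not NE.
(Accommodate, Accommodate, Moderate): Incumbent can switch to Passive (0 → 6). Not NE.
(Accommodate, Accommodate, Passive): Second Entrant can switch to Moderate (7 → 8). Not NE.
(Accommodate, Withdraw, Moderate): Entrant can switch to Accommodate (5 → 7). Not NE.
(Accommodate, Withdraw, Passive): Incumbent can switch to Passive (0 → 9). Not NE.

The unique pure-strategy Nash equilibrium is (Passive, Accommodate, Moderate).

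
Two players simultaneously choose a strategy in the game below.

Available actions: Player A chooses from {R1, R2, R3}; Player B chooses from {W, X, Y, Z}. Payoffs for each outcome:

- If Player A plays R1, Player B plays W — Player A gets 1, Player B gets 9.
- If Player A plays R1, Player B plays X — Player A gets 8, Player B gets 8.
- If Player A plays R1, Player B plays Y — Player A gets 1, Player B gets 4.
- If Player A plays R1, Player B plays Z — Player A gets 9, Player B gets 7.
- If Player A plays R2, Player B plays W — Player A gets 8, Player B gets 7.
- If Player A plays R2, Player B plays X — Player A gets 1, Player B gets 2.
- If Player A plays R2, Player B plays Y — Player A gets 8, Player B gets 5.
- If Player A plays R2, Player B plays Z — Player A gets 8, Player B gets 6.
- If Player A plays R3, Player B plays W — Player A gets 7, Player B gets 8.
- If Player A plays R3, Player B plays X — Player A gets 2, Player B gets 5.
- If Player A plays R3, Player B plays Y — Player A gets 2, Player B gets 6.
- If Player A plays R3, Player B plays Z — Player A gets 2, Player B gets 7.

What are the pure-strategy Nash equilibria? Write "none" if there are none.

For each strategy profile, look for a profitable unilateral deviation.
(R1, W): Player A can switch to R2 (1 → 8). Not NE.
(R1, X): Player B can switch to W (8 → 9). Not NE.
(R1, Y): Player A can switch to R2 (1 → 8). Not NE.
(R1, Z): Player B can switch to W (7 → 9). Not NE.
(R2, W): Player A gets 8, best alternative 7; Player B gets 7, best alternative 6. No profitable deviation — NE.
(R2, X): Player A can switch to R1 (1 → 8). Not NE.
(R2, Y): Player B can switch to W (5 → 7). Not NE.
(R2, Z): Player A can switch to R1 (8 → 9). Not NE.
(R3, W): Player A can switch to R2 (7 → 8). Not NE.
(The remaining 3 profiles each have a profitable deviation by the same check.)

(R2, W)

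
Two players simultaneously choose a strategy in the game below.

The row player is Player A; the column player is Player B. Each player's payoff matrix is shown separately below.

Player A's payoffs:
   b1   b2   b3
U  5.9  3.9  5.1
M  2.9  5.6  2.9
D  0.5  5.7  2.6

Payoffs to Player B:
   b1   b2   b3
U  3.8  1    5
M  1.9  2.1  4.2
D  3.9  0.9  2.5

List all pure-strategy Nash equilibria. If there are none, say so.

(U, b1): Player B can switch to b3 (3.8 → 5). Not NE.
(U, b2): Player A can switch to M (3.9 → 5.6). Not NE.
(U, b3): Player A gets 5.1, best alternative 2.9; Player B gets 5, best alternative 3.8. No profitable deviation — NE.
(M, b1): Player A can switch to U (2.9 → 5.9). Not NE.
(M, b2): Player A can switch to D (5.6 → 5.7). Not NE.
(M, b3): Player A can switch to U (2.9 → 5.1). Not NE.
(D, b1): Player A can switch to U (0.5 → 5.9). Not NE.
(D, b2): Player B can switch to b1 (0.9 → 3.9). Not NE.
(D, b3): Player A can switch to U (2.6 → 5.1). Not NE.

(U, b3)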